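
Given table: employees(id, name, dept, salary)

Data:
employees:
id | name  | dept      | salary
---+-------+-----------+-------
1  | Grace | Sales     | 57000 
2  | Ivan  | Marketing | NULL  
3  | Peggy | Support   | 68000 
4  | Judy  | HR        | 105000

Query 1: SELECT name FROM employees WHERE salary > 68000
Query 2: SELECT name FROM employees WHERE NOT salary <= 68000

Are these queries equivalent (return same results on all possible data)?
Yes, equivalent

Both queries return: [('Judy',)]

Reason: Both filter salary > 68000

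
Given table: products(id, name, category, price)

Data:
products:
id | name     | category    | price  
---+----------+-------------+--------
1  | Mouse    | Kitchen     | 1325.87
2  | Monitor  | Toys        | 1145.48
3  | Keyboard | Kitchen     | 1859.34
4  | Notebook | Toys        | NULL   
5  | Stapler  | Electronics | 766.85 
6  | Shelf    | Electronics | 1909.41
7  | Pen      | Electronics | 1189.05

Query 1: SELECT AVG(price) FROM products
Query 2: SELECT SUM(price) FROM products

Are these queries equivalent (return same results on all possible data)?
No, not equivalent

Query 1 returns: [(1366.0,)]
Query 2 returns: [(8196.0,)]

Reason: AVG vs SUM give different aggregate values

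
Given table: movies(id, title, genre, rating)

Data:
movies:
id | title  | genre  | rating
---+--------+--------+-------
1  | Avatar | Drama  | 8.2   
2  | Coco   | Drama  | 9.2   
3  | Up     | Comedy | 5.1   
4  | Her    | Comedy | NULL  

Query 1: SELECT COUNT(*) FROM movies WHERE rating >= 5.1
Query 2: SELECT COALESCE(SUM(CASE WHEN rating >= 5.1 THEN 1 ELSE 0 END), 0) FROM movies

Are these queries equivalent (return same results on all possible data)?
Yes, equivalent

Both queries return: [(3,)]

Reason: COUNT with WHERE vs conditional SUM (COALESCE handles empty-table NULL)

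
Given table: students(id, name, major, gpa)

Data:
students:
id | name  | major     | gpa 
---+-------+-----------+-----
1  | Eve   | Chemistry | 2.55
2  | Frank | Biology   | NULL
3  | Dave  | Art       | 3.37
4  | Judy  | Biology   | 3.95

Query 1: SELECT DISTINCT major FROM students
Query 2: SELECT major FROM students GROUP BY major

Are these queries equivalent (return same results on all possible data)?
Yes, equivalent

Both queries return: [('Art',), ('Biology',), ('Chemistry',)]

Reason: Both get unique majors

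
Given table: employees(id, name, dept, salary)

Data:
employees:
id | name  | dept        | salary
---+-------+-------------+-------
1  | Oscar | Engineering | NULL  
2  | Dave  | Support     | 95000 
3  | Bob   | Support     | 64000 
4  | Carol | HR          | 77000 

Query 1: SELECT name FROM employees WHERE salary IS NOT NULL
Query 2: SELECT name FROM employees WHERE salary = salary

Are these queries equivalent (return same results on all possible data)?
Yes, equivalent

Both queries return: [('Bob',), ('Carol',), ('Dave',)]

Reason: IS NOT NULL vs self-equality (both exclude NULLs)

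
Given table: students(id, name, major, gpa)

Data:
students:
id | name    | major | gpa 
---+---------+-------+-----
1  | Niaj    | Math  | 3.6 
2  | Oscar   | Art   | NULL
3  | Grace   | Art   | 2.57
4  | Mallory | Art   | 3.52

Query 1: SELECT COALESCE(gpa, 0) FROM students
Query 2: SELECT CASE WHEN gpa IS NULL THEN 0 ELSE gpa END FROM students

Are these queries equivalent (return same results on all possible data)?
Yes, equivalent

Both queries return: [(0,), (2.57,), (3.52,), (3.6,)]

Reason: COALESCE vs CASE for NULL handling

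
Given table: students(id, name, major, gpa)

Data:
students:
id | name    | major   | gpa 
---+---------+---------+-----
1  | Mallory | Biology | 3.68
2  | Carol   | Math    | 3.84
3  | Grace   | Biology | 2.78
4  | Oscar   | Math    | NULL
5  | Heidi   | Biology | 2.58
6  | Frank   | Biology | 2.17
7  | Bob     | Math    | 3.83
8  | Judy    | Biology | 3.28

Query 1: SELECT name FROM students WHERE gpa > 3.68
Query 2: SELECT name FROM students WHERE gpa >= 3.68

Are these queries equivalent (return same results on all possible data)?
No, not equivalent

Query 1 returns: [('Carol',), ('Bob',)]
Query 2 returns: [('Mallory',), ('Carol',), ('Bob',)]

Reason: > vs >= gives different results when gpa = 3.68 exists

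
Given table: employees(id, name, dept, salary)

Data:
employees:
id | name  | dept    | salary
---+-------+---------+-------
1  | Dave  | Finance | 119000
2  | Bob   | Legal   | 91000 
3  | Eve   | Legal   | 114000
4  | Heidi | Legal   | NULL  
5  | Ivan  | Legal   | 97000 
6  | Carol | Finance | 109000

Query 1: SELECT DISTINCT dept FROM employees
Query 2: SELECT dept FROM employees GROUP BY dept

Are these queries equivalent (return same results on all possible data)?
Yes, equivalent

Both queries return: [('Finance',), ('Legal',)]

Reason: Both get unique depts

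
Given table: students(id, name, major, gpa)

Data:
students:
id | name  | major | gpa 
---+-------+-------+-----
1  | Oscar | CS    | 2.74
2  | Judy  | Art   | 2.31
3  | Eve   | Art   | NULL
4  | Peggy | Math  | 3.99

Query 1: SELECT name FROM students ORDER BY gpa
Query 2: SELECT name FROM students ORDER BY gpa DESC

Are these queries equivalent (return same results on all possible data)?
No, not equivalent

Query 1 returns: [('Eve',), ('Judy',), ('Oscar',), ('Peggy',)]
Query 2 returns: [('Peggy',), ('Oscar',), ('Judy',), ('Eve',)]

Reason: ASC vs DESC gives opposite ordering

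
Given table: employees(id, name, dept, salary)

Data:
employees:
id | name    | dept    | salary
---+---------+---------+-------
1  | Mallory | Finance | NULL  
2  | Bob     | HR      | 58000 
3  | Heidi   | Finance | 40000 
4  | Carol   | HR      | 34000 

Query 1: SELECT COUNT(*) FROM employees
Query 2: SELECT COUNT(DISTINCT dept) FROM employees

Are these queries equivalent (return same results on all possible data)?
No, not equivalent

Query 1 returns: [(4,)]
Query 2 returns: [(2,)]

Reason: COUNT(*) counts rows, COUNT(DISTINCT dept) counts unique depts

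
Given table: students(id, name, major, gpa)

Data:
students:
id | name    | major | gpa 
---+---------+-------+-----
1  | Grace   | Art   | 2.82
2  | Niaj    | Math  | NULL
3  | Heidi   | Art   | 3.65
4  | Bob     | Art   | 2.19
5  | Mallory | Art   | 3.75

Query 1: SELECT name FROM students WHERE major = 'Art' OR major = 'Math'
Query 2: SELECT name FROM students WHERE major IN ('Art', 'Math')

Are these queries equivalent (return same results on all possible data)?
Yes, equivalent

Both queries return: [('Bob',), ('Grace',), ('Heidi',), ('Mallory',), ('Niaj',)]

Reason: OR vs IN are equivalent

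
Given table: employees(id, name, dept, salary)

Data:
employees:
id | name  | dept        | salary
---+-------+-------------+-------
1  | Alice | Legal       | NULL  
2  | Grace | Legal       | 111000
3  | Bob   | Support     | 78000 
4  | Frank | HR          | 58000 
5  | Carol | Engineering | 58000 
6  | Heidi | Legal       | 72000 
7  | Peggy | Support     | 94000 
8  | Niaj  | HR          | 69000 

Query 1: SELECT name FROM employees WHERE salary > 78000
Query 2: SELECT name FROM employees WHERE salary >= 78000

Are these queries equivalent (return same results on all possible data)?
No, not equivalent

Query 1 returns: [('Grace',), ('Peggy',)]
Query 2 returns: [('Grace',), ('Bob',), ('Peggy',)]

Reason: > vs >= gives different results when salary = 78000 exists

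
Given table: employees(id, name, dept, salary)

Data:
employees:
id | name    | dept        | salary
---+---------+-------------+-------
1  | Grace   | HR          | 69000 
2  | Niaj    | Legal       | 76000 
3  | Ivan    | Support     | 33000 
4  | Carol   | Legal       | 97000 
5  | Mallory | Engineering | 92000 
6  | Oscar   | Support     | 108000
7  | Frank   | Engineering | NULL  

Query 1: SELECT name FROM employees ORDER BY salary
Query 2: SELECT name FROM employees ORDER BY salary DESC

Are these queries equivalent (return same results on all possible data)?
No, not equivalent

Query 1 returns: [('Frank',), ('Ivan',), ('Grace',), ('Niaj',), ('Mallory',), ('Carol',), ('Oscar',)]
Query 2 returns: [('Oscar',), ('Carol',), ('Mallory',), ('Niaj',), ('Grace',), ('Ivan',), ('Frank',)]

Reason: ASC vs DESC gives opposite ordering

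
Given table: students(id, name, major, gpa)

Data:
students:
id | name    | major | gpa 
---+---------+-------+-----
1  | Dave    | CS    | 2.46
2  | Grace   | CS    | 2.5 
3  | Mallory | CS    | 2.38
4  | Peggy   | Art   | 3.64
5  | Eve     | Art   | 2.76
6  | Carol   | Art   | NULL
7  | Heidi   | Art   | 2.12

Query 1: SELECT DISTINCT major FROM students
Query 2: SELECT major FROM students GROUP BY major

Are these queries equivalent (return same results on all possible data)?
Yes, equivalent

Both queries return: [('Art',), ('CS',)]

Reason: Both get unique majors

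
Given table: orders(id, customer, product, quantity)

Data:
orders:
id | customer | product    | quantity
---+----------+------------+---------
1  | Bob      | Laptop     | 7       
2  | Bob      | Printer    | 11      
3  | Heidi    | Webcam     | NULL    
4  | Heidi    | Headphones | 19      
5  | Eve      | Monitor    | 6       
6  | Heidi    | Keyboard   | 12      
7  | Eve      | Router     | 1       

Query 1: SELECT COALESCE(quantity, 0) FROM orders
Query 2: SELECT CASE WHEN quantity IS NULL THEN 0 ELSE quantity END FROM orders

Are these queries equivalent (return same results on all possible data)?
Yes, equivalent

Both queries return: [(0,), (1,), (6,), (7,), (11,), (12,), (19,)]

Reason: COALESCE vs CASE for NULL handling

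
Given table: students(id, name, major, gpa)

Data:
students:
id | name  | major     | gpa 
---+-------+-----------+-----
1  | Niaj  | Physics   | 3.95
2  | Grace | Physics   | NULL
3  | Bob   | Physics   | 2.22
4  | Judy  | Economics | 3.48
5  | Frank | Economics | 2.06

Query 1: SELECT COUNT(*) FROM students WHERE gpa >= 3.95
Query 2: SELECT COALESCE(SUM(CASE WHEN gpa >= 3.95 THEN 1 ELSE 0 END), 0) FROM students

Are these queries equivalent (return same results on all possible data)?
Yes, equivalent

Both queries return: [(1,)]

Reason: COUNT with WHERE vs conditional SUM (COALESCE handles empty-table NULL)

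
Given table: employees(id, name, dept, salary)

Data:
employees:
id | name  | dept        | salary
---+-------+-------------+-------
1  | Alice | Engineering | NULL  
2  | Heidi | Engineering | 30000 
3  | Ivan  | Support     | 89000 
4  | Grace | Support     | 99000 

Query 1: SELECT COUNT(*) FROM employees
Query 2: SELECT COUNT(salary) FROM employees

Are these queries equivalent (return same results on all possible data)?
No, not equivalent

Query 1 returns: [(4,)]
Query 2 returns: [(3,)]

Reason: COUNT(*) includes NULLs, COUNT(column) excludes them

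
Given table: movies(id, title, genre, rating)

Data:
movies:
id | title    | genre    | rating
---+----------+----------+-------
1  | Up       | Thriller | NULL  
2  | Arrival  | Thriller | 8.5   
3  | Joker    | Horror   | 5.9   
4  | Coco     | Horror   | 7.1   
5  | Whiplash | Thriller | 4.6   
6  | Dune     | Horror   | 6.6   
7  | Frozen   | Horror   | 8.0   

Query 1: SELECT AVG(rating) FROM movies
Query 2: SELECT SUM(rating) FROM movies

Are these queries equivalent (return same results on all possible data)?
No, not equivalent

Query 1 returns: [(6.783333333333334,)]
Query 2 returns: [(40.7,)]

Reason: AVG vs SUM give different aggregate values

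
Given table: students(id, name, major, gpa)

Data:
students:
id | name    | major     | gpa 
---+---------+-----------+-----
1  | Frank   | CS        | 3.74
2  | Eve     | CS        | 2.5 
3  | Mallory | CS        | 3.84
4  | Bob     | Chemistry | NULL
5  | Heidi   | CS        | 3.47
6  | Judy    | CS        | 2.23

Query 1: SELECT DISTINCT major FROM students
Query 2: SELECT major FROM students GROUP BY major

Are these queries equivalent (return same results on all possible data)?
Yes, equivalent

Both queries return: [('CS',), ('Chemistry',)]

Reason: Both get unique majors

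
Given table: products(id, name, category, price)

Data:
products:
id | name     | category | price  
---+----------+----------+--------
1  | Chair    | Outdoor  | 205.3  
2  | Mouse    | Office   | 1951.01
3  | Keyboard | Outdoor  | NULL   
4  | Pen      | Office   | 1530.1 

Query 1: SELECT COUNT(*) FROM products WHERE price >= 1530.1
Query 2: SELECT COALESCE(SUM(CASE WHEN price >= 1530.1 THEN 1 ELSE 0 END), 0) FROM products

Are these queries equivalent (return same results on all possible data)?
Yes, equivalent

Both queries return: [(2,)]

Reason: COUNT with WHERE vs conditional SUM (COALESCE handles empty-table NULL)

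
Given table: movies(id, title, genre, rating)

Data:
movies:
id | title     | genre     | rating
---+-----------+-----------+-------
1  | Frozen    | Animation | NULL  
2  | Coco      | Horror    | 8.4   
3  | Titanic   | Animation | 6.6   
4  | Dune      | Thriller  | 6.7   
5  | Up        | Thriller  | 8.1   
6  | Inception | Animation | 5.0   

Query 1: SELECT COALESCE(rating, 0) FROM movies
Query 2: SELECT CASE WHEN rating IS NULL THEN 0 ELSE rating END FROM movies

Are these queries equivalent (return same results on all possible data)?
Yes, equivalent

Both queries return: [(0,), (5.0,), (6.6,), (6.7,), (8.1,), (8.4,)]

Reason: COALESCE vs CASE for NULL handling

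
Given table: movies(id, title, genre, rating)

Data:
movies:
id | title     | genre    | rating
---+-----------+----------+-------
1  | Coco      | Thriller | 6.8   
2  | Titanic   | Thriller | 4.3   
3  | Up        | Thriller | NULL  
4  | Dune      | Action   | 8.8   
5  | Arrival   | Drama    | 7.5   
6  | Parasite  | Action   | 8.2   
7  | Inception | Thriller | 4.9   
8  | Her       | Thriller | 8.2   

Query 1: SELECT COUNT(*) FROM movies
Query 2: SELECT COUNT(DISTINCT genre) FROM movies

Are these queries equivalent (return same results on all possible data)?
No, not equivalent

Query 1 returns: [(8,)]
Query 2 returns: [(3,)]

Reason: COUNT(*) counts rows, COUNT(DISTINCT genre) counts unique genres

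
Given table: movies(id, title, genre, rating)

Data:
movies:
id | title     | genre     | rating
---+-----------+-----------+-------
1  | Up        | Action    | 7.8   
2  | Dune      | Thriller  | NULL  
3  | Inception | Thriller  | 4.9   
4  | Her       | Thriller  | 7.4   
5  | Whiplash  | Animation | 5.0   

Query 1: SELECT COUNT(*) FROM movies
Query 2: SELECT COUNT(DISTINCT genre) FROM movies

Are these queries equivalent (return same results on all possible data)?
No, not equivalent

Query 1 returns: [(5,)]
Query 2 returns: [(3,)]

Reason: COUNT(*) counts rows, COUNT(DISTINCT genre) counts unique genres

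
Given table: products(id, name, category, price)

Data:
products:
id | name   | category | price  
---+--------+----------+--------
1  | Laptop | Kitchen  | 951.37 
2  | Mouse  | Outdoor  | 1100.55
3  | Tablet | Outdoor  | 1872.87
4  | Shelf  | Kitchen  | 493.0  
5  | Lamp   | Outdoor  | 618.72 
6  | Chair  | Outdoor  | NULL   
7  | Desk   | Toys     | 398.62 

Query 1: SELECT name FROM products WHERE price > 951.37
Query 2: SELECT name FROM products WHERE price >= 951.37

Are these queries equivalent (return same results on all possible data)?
No, not equivalent

Query 1 returns: [('Mouse',), ('Tablet',)]
Query 2 returns: [('Laptop',), ('Mouse',), ('Tablet',)]

Reason: > vs >= gives different results when price = 951.37 exists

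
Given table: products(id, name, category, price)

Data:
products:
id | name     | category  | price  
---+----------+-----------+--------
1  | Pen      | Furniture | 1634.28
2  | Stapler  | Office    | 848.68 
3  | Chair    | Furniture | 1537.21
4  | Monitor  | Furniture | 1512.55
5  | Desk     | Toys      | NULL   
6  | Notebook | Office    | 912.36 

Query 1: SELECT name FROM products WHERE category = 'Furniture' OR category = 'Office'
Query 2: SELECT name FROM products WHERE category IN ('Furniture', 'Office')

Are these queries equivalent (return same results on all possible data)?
Yes, equivalent

Both queries return: [('Chair',), ('Monitor',), ('Notebook',), ('Pen',), ('Stapler',)]

Reason: OR vs IN are equivalent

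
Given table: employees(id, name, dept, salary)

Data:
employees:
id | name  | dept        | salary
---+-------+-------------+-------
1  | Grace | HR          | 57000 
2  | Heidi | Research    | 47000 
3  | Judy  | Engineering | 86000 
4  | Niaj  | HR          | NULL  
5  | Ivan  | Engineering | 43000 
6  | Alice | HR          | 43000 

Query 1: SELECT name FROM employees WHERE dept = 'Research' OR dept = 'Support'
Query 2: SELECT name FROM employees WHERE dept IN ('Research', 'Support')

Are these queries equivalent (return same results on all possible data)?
Yes, equivalent

Both queries return: [('Heidi',)]

Reason: OR vs IN are equivalent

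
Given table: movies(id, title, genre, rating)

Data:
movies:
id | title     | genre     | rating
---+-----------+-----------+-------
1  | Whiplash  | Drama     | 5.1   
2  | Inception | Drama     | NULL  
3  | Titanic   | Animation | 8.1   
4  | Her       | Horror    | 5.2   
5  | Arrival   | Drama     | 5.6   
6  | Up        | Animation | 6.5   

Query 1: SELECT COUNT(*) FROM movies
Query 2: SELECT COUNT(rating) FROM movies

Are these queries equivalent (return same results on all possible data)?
No, not equivalent

Query 1 returns: [(6,)]
Query 2 returns: [(5,)]

Reason: COUNT(*) includes NULLs, COUNT(column) excludes them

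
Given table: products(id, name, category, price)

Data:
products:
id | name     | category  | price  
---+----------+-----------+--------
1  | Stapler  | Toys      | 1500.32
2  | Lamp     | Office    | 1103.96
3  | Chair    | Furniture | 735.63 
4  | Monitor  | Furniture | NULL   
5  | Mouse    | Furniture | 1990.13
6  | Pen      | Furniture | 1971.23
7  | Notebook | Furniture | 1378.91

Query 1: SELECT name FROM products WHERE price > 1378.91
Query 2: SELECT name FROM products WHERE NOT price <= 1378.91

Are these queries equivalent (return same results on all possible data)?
Yes, equivalent

Both queries return: [('Mouse',), ('Pen',), ('Stapler',)]

Reason: Both filter price > 1378.91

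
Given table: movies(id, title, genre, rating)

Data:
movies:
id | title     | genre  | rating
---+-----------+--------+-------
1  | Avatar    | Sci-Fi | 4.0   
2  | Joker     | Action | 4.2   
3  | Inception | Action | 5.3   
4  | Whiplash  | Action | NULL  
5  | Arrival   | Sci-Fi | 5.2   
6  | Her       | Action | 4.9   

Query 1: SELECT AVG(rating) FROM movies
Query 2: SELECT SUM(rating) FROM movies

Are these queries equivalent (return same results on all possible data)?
No, not equivalent

Query 1 returns: [(4.720000000000001,)]
Query 2 returns: [(23.6,)]

Reason: AVG vs SUM give different aggregate values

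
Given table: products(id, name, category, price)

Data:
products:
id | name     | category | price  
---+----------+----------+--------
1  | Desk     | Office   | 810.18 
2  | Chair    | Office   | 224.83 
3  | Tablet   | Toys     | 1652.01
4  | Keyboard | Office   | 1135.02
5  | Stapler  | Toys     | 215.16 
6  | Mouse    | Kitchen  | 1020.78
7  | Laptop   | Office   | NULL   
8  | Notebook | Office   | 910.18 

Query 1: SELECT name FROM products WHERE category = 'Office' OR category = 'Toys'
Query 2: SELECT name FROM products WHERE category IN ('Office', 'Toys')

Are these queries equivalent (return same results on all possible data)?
Yes, equivalent

Both queries return: [('Chair',), ('Desk',), ('Keyboard',), ('Laptop',), ('Notebook',), ('Stapler',), ('Tablet',)]

Reason: OR vs IN are equivalent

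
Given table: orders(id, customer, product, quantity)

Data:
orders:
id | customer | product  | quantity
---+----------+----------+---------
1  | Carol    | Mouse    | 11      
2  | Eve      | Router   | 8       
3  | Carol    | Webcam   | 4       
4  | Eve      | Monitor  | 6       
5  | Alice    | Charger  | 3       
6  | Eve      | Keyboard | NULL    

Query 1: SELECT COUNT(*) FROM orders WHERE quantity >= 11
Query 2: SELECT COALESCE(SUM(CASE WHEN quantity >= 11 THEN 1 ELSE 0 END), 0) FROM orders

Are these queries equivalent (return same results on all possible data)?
Yes, equivalent

Both queries return: [(1,)]

Reason: COUNT with WHERE vs conditional SUM (COALESCE handles empty-table NULL)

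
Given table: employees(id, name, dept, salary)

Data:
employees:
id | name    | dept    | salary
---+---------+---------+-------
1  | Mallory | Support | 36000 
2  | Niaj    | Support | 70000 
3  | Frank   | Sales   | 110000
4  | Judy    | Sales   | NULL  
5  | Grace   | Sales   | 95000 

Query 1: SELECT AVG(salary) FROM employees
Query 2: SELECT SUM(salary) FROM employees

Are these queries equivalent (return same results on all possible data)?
No, not equivalent

Query 1 returns: [(77750.0,)]
Query 2 returns: [(311000,)]

Reason: AVG vs SUM give different aggregate values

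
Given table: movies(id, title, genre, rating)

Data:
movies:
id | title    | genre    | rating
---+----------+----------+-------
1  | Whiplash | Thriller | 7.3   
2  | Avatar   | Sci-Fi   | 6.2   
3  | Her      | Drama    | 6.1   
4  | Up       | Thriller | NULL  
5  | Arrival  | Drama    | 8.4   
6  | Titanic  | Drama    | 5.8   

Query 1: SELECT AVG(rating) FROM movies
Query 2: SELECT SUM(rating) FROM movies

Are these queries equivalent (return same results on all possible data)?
No, not equivalent

Query 1 returns: [(6.76,)]
Query 2 returns: [(33.8,)]

Reason: AVG vs SUM give different aggregate values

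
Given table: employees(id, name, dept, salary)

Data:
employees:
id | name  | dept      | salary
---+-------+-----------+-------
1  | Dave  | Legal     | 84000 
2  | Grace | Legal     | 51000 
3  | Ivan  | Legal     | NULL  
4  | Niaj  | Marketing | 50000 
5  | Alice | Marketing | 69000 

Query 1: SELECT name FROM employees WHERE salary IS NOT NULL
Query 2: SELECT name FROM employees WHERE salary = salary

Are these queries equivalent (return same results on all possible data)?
Yes, equivalent

Both queries return: [('Alice',), ('Dave',), ('Grace',), ('Niaj',)]

Reason: IS NOT NULL vs self-equality (both exclude NULLs)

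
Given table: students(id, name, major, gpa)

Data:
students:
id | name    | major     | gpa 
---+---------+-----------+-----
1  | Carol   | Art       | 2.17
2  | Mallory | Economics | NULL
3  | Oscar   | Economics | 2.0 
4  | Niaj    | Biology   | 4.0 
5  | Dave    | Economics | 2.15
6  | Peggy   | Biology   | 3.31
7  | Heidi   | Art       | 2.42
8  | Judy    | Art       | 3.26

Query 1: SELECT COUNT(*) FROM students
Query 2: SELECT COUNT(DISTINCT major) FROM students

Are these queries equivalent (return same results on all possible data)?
No, not equivalent

Query 1 returns: [(8,)]
Query 2 returns: [(3,)]

Reason: COUNT(*) counts rows, COUNT(DISTINCT major) counts unique majors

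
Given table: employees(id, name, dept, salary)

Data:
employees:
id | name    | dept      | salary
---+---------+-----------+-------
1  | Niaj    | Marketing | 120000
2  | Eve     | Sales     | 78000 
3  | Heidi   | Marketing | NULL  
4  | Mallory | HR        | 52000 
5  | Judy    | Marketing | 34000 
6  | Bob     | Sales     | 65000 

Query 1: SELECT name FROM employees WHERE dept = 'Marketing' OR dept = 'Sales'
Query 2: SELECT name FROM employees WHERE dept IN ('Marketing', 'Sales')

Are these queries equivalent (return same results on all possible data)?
Yes, equivalent

Both queries return: [('Bob',), ('Eve',), ('Heidi',), ('Judy',), ('Niaj',)]

Reason: OR vs IN are equivalent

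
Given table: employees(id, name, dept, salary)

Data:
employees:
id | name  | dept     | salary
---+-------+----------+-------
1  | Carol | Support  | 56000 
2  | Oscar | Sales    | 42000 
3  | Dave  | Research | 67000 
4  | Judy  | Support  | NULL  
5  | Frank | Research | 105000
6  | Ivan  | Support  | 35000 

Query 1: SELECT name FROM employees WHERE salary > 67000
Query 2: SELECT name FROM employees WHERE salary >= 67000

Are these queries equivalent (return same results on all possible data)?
No, not equivalent

Query 1 returns: [('Frank',)]
Query 2 returns: [('Dave',), ('Frank',)]

Reason: > vs >= gives different results when salary = 67000 exists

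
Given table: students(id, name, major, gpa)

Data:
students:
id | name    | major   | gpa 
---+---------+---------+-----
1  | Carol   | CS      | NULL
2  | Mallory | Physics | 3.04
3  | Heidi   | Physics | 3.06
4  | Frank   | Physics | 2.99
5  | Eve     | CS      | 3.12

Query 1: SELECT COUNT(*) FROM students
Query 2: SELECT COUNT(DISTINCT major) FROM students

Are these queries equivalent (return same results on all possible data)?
No, not equivalent

Query 1 returns: [(5,)]
Query 2 returns: [(2,)]

Reason: COUNT(*) counts rows, COUNT(DISTINCT major) counts unique majors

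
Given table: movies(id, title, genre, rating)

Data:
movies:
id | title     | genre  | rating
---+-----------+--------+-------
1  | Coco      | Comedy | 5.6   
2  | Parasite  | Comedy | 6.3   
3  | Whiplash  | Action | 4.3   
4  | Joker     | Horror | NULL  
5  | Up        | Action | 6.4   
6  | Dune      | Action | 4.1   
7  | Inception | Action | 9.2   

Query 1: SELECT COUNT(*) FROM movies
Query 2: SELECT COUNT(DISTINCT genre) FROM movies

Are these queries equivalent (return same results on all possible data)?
No, not equivalent

Query 1 returns: [(7,)]
Query 2 returns: [(3,)]

Reason: COUNT(*) counts rows, COUNT(DISTINCT genre) counts unique genres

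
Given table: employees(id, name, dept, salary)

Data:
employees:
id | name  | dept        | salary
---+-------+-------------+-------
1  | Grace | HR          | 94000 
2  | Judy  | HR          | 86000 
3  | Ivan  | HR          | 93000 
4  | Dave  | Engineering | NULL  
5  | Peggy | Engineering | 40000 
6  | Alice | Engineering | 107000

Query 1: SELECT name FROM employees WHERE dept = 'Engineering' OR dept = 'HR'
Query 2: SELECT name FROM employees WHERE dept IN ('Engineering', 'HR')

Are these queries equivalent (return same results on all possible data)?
Yes, equivalent

Both queries return: [('Alice',), ('Dave',), ('Grace',), ('Ivan',), ('Judy',), ('Peggy',)]

Reason: OR vs IN are equivalent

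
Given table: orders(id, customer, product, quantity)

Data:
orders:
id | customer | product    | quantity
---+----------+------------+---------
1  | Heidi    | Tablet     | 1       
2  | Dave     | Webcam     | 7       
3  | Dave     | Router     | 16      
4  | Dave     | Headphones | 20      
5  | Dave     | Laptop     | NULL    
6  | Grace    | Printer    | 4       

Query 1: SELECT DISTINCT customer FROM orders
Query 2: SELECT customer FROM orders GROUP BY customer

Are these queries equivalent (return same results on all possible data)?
Yes, equivalent

Both queries return: [('Dave',), ('Grace',), ('Heidi',)]

Reason: Both get unique customers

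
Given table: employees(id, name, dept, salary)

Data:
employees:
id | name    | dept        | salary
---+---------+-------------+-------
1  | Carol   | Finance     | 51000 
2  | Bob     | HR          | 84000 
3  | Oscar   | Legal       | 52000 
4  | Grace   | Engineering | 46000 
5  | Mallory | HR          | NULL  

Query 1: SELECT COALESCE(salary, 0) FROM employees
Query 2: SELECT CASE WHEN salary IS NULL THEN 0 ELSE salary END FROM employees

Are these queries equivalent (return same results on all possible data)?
Yes, equivalent

Both queries return: [(0,), (46000,), (51000,), (52000,), (84000,)]

Reason: COALESCE vs CASE for NULL handling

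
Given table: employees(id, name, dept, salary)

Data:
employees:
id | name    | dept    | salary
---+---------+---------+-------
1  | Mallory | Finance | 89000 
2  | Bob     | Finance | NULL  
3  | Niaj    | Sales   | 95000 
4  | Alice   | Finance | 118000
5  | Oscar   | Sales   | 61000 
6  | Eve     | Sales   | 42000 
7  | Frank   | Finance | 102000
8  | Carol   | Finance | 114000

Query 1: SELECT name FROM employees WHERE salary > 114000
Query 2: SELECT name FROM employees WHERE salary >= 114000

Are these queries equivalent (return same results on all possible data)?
No, not equivalent

Query 1 returns: [('Alice',)]
Query 2 returns: [('Alice',), ('Carol',)]

Reason: > vs >= gives different results when salary = 114000 exists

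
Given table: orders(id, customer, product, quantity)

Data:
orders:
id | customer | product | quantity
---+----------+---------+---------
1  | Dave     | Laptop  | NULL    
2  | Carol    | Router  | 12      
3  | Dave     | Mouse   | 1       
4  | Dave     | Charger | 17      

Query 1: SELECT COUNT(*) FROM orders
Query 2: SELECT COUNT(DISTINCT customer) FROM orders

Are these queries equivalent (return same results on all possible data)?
No, not equivalent

Query 1 returns: [(4,)]
Query 2 returns: [(2,)]

Reason: COUNT(*) counts rows, COUNT(DISTINCT customer) counts unique customers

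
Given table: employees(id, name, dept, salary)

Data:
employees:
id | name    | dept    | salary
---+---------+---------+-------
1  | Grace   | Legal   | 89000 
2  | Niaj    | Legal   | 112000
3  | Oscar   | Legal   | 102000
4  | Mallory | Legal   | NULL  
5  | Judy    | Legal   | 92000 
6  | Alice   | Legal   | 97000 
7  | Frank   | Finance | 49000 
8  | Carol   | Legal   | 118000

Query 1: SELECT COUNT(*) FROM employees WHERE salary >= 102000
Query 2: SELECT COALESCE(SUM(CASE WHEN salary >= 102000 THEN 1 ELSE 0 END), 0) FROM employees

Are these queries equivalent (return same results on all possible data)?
Yes, equivalent

Both queries return: [(3,)]

Reason: COUNT with WHERE vs conditional SUM (COALESCE handles empty-table NULL)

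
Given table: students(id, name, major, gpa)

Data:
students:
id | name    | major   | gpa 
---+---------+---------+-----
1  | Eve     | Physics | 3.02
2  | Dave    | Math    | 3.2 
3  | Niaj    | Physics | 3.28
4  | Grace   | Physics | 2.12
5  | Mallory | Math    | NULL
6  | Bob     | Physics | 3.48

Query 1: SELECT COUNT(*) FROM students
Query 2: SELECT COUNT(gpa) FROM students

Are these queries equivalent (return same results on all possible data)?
No, not equivalent

Query 1 returns: [(6,)]
Query 2 returns: [(5,)]

Reason: COUNT(*) includes NULLs, COUNT(column) excludes them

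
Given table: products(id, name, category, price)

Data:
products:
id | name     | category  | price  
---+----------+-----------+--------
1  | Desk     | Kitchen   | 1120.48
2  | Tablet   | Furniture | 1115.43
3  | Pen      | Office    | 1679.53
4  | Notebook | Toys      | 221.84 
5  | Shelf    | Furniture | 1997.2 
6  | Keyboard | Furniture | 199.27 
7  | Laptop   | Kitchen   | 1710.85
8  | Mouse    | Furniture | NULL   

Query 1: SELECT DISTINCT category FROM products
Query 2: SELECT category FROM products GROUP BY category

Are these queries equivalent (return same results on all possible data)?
Yes, equivalent

Both queries return: [('Furniture',), ('Kitchen',), ('Office',), ('Toys',)]

Reason: Both get unique categorys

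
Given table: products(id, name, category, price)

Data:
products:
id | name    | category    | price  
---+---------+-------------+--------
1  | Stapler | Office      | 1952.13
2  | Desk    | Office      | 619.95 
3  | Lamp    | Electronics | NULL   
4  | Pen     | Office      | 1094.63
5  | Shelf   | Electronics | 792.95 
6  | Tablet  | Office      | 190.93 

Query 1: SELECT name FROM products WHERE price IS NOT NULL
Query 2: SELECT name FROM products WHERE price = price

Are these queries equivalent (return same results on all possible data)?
Yes, equivalent

Both queries return: [('Desk',), ('Pen',), ('Shelf',), ('Stapler',), ('Tablet',)]

Reason: IS NOT NULL vs self-equality (both exclude NULLs)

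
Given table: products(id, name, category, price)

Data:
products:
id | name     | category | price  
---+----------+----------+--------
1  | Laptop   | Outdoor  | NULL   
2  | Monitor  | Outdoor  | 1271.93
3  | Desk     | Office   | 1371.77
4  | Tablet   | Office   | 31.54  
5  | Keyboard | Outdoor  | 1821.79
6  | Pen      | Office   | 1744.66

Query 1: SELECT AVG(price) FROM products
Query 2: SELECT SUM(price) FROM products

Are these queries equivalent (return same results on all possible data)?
No, not equivalent

Query 1 returns: [(1248.3380000000002,)]
Query 2 returns: [(6241.6900000000005,)]

Reason: AVG vs SUM give different aggregate values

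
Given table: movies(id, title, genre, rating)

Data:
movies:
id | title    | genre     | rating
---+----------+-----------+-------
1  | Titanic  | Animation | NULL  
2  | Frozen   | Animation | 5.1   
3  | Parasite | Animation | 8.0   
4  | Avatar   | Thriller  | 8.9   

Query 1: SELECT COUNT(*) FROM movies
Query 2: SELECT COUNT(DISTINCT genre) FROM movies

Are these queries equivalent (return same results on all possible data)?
No, not equivalent

Query 1 returns: [(4,)]
Query 2 returns: [(2,)]

Reason: COUNT(*) counts rows, COUNT(DISTINCT genre) counts unique genres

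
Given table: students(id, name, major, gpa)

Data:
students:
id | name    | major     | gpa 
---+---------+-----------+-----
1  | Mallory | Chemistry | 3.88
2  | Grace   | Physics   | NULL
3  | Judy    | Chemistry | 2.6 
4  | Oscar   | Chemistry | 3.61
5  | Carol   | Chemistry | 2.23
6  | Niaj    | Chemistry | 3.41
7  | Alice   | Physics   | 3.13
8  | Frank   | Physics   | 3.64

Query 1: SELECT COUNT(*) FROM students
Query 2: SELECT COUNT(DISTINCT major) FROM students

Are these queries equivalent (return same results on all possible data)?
No, not equivalent

Query 1 returns: [(8,)]
Query 2 returns: [(2,)]

Reason: COUNT(*) counts rows, COUNT(DISTINCT major) counts unique majors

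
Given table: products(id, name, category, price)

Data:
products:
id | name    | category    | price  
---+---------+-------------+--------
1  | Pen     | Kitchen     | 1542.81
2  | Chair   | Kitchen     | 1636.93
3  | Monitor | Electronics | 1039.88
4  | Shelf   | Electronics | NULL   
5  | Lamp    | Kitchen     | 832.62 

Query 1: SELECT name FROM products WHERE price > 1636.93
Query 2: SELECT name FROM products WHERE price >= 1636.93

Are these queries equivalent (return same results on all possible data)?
No, not equivalent

Query 1 returns: []
Query 2 returns: [('Chair',)]

Reason: > vs >= gives different results when price = 1636.93 exists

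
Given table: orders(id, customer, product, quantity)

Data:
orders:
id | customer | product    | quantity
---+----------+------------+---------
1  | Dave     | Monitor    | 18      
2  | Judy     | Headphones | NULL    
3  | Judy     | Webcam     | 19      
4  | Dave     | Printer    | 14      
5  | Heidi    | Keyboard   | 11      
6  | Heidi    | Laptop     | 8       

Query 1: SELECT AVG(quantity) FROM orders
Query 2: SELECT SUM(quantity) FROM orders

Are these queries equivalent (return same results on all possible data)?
No, not equivalent

Query 1 returns: [(14.0,)]
Query 2 returns: [(70,)]

Reason: AVG vs SUM give different aggregate values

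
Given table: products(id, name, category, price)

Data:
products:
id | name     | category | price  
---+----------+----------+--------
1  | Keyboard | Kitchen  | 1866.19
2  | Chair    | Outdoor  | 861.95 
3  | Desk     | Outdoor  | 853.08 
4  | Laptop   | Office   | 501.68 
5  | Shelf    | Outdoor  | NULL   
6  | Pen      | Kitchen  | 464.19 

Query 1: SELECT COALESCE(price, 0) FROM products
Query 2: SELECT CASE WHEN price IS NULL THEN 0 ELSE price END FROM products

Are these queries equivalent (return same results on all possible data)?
Yes, equivalent

Both queries return: [(0,), (464.19,), (501.68,), (853.08,), (861.95,), (1866.19,)]

Reason: COALESCE vs CASE for NULL handling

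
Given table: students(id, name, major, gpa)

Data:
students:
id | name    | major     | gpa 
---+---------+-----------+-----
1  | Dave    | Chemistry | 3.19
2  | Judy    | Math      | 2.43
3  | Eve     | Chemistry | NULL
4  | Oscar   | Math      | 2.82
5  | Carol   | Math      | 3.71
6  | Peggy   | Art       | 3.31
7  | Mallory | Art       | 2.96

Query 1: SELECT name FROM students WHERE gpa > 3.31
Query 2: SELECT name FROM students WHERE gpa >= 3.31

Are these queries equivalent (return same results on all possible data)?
No, not equivalent

Query 1 returns: [('Carol',)]
Query 2 returns: [('Carol',), ('Peggy',)]

Reason: > vs >= gives different results when gpa = 3.31 exists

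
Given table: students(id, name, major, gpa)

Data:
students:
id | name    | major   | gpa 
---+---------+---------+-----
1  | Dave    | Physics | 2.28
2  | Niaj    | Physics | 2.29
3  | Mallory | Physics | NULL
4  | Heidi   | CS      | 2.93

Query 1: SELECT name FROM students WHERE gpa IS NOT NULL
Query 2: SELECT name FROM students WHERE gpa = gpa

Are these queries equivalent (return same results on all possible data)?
Yes, equivalent

Both queries return: [('Dave',), ('Heidi',), ('Niaj',)]

Reason: IS NOT NULL vs self-equality (both exclude NULLs)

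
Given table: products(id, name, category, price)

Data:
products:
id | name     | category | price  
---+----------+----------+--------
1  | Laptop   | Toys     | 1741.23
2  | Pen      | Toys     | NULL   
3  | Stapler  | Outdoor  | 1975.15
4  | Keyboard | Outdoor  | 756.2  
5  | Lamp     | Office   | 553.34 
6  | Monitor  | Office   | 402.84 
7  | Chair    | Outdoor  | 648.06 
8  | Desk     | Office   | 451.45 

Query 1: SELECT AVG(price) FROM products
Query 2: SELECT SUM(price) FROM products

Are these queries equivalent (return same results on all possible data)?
No, not equivalent

Query 1 returns: [(932.61,)]
Query 2 returns: [(6528.27,)]

Reason: AVG vs SUM give different aggregate values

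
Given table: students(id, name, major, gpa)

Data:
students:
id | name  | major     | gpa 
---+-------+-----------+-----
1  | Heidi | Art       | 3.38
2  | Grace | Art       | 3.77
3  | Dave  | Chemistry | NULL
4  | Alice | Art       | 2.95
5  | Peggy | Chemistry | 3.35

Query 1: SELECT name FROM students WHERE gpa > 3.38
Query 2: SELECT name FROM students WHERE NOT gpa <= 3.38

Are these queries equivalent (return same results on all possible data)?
Yes, equivalent

Both queries return: [('Grace',)]

Reason: Both filter gpa > 3.38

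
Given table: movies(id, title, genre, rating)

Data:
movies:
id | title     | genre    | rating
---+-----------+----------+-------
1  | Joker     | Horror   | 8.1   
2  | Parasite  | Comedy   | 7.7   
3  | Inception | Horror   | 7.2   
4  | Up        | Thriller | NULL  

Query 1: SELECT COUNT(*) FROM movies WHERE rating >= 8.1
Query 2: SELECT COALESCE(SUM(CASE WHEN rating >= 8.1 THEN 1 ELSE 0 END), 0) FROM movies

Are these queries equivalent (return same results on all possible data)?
Yes, equivalent

Both queries return: [(1,)]

Reason: COUNT with WHERE vs conditional SUM (COALESCE handles empty-table NULL)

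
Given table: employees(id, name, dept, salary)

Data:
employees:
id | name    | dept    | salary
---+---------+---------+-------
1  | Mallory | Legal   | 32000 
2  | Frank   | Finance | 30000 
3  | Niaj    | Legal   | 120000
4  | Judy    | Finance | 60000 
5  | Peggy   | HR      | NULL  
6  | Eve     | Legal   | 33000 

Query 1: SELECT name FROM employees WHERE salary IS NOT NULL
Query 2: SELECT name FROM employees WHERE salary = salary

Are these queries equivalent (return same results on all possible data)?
Yes, equivalent

Both queries return: [('Eve',), ('Frank',), ('Judy',), ('Mallory',), ('Niaj',)]

Reason: IS NOT NULL vs self-equality (both exclude NULLs)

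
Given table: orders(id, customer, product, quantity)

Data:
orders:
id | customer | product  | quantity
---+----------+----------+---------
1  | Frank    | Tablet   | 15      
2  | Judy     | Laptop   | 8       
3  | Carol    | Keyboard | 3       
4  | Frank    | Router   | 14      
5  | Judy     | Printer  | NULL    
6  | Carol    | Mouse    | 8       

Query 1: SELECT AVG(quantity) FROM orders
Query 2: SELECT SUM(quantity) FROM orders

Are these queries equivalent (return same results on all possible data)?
No, not equivalent

Query 1 returns: [(9.6,)]
Query 2 returns: [(48,)]

Reason: AVG vs SUM give different aggregate values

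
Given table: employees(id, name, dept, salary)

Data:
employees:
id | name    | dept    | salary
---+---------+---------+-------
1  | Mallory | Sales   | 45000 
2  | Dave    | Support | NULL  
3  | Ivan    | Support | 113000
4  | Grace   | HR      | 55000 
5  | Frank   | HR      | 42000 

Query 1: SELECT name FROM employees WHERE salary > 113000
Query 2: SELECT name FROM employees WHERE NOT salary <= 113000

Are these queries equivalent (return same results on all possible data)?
Yes, equivalent

Both queries return: []

Reason: Both filter salary > 113000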